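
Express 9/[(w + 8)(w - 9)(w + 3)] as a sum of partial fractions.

Using cover-up method: α = 9/85, β = 3/68, γ = -3/20
Result: (9/85)/(w + 8) + (3/68)/(w - 9) - (3/20)/(w + 3)


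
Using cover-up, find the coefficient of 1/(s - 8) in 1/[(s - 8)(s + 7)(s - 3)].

Cover (s - 8), set s=8: 1/[(8 + 7)(8 - 3)] = 1/75


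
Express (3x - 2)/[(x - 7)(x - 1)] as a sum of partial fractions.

At x=7: α = (3·7 - 2)/(7 - 1) = 19/6. At x=1: β = (3·1 - 2)/(1 - 7) = -1/6
Result: (19/6)/(x - 7) - (1/6)/(x - 1)


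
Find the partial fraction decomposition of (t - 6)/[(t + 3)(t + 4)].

At t=-3: P = (1·(-3) - 6)/(-3 + 4) = -9. At t=-4: Q = (1·(-4) - 6)/(-4 + 3) = 10
Result: -9/(t + 3) + 10/(t + 4)


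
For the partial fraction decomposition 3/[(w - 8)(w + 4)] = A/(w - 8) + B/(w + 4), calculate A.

Cover-up at w = 8: A = 3/(8 + 4) = 3/12 = 1/4


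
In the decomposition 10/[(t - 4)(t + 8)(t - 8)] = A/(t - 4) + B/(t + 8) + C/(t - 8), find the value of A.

Cover-up at t = 4: A = 10/[(4 + 8)(4 - 8)] = 10/[(12)(-4)] = -10/48 = -5/24


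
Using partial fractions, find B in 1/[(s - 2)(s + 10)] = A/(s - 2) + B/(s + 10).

Cover-up at s = -10: B = 1/(-10 - 2) = -1/12


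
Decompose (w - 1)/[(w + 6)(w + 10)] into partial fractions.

At w=-6: A = (1·(-6) - 1)/(-6 + 10) = -7/4. At w=-10: B = (1·(-10) - 1)/(-10 + 6) = 11/4
Result: (-7/4)/(w + 6) + (11/4)/(w + 10)


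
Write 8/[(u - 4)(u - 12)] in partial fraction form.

8/(u - 4)(u - 12) = P/(u - 4) + Q/(u - 12). P = 8/(4 - 12) = -1, Q = 8/(12 - 4) = 1
Result: -1/(u - 4) + 1/(u - 12)


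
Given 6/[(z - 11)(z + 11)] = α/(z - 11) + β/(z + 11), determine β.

Cover-up at z = -11: β = 6/(-11 - 11) = -6/22 = -3/11


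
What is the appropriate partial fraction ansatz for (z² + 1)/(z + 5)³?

Repeated linear factor (power 3): α/(z + 5) + β/(z + 5)² + γ/(z + 5)³


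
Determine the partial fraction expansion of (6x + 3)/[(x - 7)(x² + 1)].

At x=7: P = (6·7 + 3)/(7² + 1) = 9/10. Q = -P = -9/10, R = 6 - 7·P = -3/10
Result: (9/10)/(x - 7) - ((9/10)x + 3/10)/(x² + 1)


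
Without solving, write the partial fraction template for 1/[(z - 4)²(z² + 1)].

Repeated linear + quadratic: A/(z - 4) + B/(z - 4)² + (Cz + D)/(z² + 1)


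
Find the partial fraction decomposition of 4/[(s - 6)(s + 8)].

4/(s - 6)(s + 8) = α/(s - 6) + β/(s + 8). α = 4/(6 + 8) = 2/7, β = 4/(-8 - 6) = -2/7
Result: (2/7)/(s - 6) - (2/7)/(s + 8)


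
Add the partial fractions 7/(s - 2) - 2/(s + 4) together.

Common denominator (s - 2)(s + 4). Numerator: 7(s + 4) - 2(s - 2) = (7s + 28) - (2s - 4) = 5s + 32
Result: (5s + 32)/[(s - 2)(s + 4)]


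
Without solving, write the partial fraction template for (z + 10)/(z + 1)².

Repeated linear factor: α/(z + 1) + β/(z + 1)²


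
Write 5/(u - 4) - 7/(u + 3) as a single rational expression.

Common denominator (u - 4)(u + 3). Numerator: 5(u + 3) - 7(u - 4) = (5u + 15) - (7u - 28) = -2u + 43
Result: (-2u + 43)/[(u - 4)(u + 3)]


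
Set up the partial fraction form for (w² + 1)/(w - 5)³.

Repeated linear factor (power 3): P/(w - 5) + Q/(w - 5)² + R/(w - 5)³


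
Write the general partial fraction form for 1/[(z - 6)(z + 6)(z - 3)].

Three distinct linear factors: α/(z - 6) + β/(z + 6) + γ/(z - 3)


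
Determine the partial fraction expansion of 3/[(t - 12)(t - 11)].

3/(t - 12)(t - 11) = A/(t - 12) + B/(t - 11). A = 3/(12 - 11) = 3, B = 3/(11 - 12) = -3
Result: 3/(t - 12) - 3/(t - 11)


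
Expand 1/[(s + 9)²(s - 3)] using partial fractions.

Cover-up at s=3: C = 1/(3 + 9)² = 1/144. Cover-up at s=-9: B = 1/(-9 - 3) = -1/12. Comparing s² coeff: A = -C = -1/144
Result: (-1/144)/(s + 9) - (1/12)/(s + 9)² + (1/144)/(s - 3)


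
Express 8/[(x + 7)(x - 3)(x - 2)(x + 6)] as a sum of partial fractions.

Using Heaviside cover-up: (-4/45)/(x + 7) + (4/45)/(x - 3) - (1/9)/(x - 2) + (1/9)/(x + 6)


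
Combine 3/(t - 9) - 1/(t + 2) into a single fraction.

Common denominator (t - 9)(t + 2). Numerator: 3(t + 2) - 1(t - 9) = (3t + 6) - (t - 9) = 2t + 15
Result: (2t + 15)/[(t - 9)(t + 2)]


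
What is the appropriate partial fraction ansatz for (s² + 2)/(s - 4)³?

Repeated linear factor (power 3): A/(s - 4) + B/(s - 4)² + C/(s - 4)³


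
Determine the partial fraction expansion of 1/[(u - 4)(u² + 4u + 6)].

Cover-up at u = 4: P = 1/(4² + 4·4 + 6) = 1/38. Then Q = -P = -1/38, R = -P·(4 + 4) = -4/19
Result: (1/38)/(u - 4) - ((1/38)u + 4/19)/(u² + 4u + 6)


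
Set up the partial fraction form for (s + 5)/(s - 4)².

Repeated linear factor: A/(s - 4) + B/(s - 4)²


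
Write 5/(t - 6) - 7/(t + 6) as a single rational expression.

Common denominator (t - 6)(t + 6). Numerator: 5(t + 6) - 7(t - 6) = (5t + 30) - (7t - 42) = -2t + 72
Result: (-2t + 72)/[(t - 6)(t + 6)]


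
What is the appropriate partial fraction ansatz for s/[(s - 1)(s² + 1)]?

Linear + irreducible quadratic: P/(s - 1) + (Qs + R)/(s² + 1)


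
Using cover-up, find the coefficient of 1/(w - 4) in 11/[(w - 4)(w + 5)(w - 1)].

Cover (w - 4), set w=4: 11/[(4 + 5)(4 - 1)] = 11/27


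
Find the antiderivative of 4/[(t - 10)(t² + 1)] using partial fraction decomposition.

Cover-up at t=10: A = 4/(10²+1) = 4/101. Coeff matching: B = -4/101, C = -40/101. Decomposition: (4/101)/(t - 10) - ((4/101)t + 40/101)/(t² + 1). Integrate: linear → ln, quadratic → (1/2)ln + arctan: (4/101) ln|(t - 10)| - (2/101) ln(t² + 1) - (40/101) arctan(t) + C


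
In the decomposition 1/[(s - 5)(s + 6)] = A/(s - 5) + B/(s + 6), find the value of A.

Cover-up at s = 5: A = 1/(5 + 6) = 1/11


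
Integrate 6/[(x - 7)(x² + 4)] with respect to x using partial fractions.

Cover-up at x=7: P = 6/(7²+4) = 6/53. Coeff matching: Q = -6/53, R = -42/53. Decomposition: (6/53)/(x - 7) - ((6/53)x + 42/53)/(x² + 4). Integrate: linear → ln, quadratic → (1/2)ln + arctan: (6/53) ln|(x - 7)| - (3/53) ln(x² + 4) - (21/53) arctan(x/2) + C


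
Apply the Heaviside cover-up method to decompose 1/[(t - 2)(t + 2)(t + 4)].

Cover (t - 2), t=2: α = 1/[(2 + 2)(2 + 4)] = 1/24. Cover (t + 2), t=-2: β = 1/[(-2 - 2)(-2 + 4)] = -1/8. Cover (t + 4), t=-4: γ = 1/[(-4 - 2)(-4 + 2)] = 1/12.
Result: (1/24)/(t - 2) - (1/8)/(t + 2) + (1/12)/(t + 4)


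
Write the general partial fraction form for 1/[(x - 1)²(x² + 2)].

Repeated linear + quadratic: A/(x - 1) + B/(x - 1)² + (Cx + D)/(x² + 2)


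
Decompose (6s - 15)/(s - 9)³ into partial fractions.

(6s - 15) = P(s - 9)² + Q(s - 9) + R. At s = 9: R = 6·9 - 15 = 39. Coefficients: P = 0, Q = 6
Result: 6/(s - 9)² + 39/(s - 9)³


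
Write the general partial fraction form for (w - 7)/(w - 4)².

Repeated linear factor: P/(w - 4) + Q/(w - 4)²


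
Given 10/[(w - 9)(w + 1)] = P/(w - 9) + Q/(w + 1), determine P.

Cover-up at w = 9: P = 10/(9 + 1) = 10/10 = 1


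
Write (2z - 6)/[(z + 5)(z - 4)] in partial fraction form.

At z=-5: A = (2·(-5) - 6)/(-5 - 4) = 16/9. At z=4: B = (2·4 - 6)/(4 + 5) = 2/9
Result: (16/9)/(z + 5) + (2/9)/(z - 4)


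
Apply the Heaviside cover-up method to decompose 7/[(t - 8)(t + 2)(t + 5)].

Cover (t - 8), t=8: P = 7/[(8 + 2)(8 + 5)] = 7/130. Cover (t + 2), t=-2: Q = 7/[(-2 - 8)(-2 + 5)] = -7/30. Cover (t + 5), t=-5: R = 7/[(-5 - 8)(-5 + 2)] = 7/39.
Result: (7/130)/(t - 8) - (7/30)/(t + 2) + (7/39)/(t + 5)


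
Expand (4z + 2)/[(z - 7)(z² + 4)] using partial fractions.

At z=7: A = (4·7 + 2)/(7² + 4) = 30/53. B = -A = -30/53, C = 4 - 7·A = 2/53
Result: (30/53)/(z - 7) - ((30/53)z - 2/53)/(z² + 4)


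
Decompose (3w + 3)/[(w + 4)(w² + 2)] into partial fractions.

At w=-4: P = (3·(-4) + 3)/((-4)² + 2) = -1/2. Q = -P = 1/2, R = 3 - (-4)·P = 1
Result: (-1/2)/(w + 4) + ((1/2)w + 1)/(w² + 2)


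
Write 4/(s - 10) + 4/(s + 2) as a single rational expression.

Common denominator (s - 10)(s + 2). Numerator: 4(s + 2) + 4(s - 10) = (4s + 8) + (4s - 40) = 8s - 32
Result: (8s - 32)/[(s - 10)(s + 2)]


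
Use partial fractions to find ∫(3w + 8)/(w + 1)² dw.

Decompose: α = 3, β = 3·(-1) + 8 = 5, so (3w + 8)/(w + 1)² = 3/(w + 1) + 5/(w + 1)². Integrate: ∫ α/(w + 1) dw = 3 ln|(w + 1)|; ∫ β/(w + 1)² dw = -5/(w + 1). Sum: 3 ln|(w + 1)| - 5/(w + 1) + C


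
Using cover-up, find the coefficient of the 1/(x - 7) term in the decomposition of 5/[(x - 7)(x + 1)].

Cover (x - 7), set x=7: 5/((x + 1) at x=7) = 5/(8) = 5/8


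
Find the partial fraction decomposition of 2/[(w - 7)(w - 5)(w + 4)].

Using cover-up method: P = 1/11, Q = -1/9, R = 2/99
Result: (1/11)/(w - 7) - (1/9)/(w - 5) + (2/99)/(w + 4)


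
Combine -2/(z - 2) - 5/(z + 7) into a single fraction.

Common denominator (z - 2)(z + 7). Numerator: -2(z + 7) - 5(z - 2) = (-2z - 14) - (5z - 10) = -7z - 4
Result: (-7z - 4)/[(z - 2)(z + 7)]


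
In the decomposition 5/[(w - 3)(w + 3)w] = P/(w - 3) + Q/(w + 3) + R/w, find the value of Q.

Cover-up at w = -3: Q = 5/[(-3 - 3)(-3 - 0)] = 5/[(-6)(-3)] = 5/18


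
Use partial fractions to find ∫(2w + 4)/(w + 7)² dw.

Decompose: A = 2, B = 2·(-7) + 4 = -10, so (2w + 4)/(w + 7)² = 2/(w + 7) - 10/(w + 7)². Integrate: ∫ A/(w + 7) dw = 2 ln|(w + 7)|; ∫ B/(w + 7)² dw = 10/(w + 7). Sum: 2 ln|(w + 7)| + 10/(w + 7) + C


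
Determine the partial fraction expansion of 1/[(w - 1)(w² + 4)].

Cover-up at w = 1: A = 1/(1² + 4) = 1/5. Then B = -A = -1/5, C = -A·(0 + 1) = -1/5
Result: (1/5)/(w - 1) - ((1/5)w + 1/5)/(w² + 4)


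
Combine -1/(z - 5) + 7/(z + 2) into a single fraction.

Common denominator (z - 5)(z + 2). Numerator: -1(z + 2) + 7(z - 5) = (-z - 2) + (7z - 35) = 6z - 37
Result: (6z - 37)/[(z - 5)(z + 2)]


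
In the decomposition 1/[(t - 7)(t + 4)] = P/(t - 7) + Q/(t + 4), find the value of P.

Cover-up at t = 7: P = 1/(7 + 4) = 1/11


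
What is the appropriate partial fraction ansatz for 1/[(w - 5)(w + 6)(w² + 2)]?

Two linear + quadratic: P/(w - 5) + Q/(w + 6) + (Rw + S)/(w² + 2)


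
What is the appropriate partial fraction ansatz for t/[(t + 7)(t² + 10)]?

Linear + irreducible quadratic: α/(t + 7) + (βt + γ)/(t² + 10)


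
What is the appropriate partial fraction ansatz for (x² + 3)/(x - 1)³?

Repeated linear factor (power 3): P/(x - 1) + Q/(x - 1)² + R/(x - 1)³


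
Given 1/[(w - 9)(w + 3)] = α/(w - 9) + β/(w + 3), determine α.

Cover-up at w = 9: α = 1/(9 + 3) = 1/12


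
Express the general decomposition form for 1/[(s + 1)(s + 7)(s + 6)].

Three distinct linear factors: α/(s + 1) + β/(s + 7) + γ/(s + 6)


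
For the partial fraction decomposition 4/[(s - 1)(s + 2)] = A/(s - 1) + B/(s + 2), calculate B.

Cover-up at s = -2: B = 4/(-2 - 1) = -4/3


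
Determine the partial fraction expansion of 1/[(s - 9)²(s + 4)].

Cover-up at s=-4: C = 1/(-4 - 9)² = 1/169. Cover-up at s=9: B = 1/(9 + 4) = 1/13. Comparing s² coeff: A = -C = -1/169
Result: (-1/169)/(s - 9) + (1/13)/(s - 9)² + (1/169)/(s + 4)


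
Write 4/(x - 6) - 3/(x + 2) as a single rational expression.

Common denominator (x - 6)(x + 2). Numerator: 4(x + 2) - 3(x - 6) = (4x + 8) - (3x - 18) = x + 26
Result: (x + 26)/[(x - 6)(x + 2)]


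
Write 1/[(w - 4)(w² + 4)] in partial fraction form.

Cover-up at w = 4: A = 1/(4² + 4) = 1/20. Then B = -A = -1/20, C = -A·(0 + 4) = -1/5
Result: (1/20)/(w - 4) - ((1/20)w + 1/5)/(w² + 4)


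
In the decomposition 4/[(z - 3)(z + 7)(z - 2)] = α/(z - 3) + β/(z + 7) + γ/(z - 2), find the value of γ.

Cover-up at z = 2: γ = 4/[(2 - 3)(2 + 7)] = 4/[(-1)(9)] = -4/9


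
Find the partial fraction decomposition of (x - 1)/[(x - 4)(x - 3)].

At x=4: α = (1·4 - 1)/(4 - 3) = 3. At x=3: β = (1·3 - 1)/(3 - 4) = -2
Result: 3/(x - 4) - 2/(x - 3)


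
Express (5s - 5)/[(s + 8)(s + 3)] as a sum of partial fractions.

At s=-8: P = (5·(-8) - 5)/(-8 + 3) = 9. At s=-3: Q = (5·(-3) - 5)/(-3 + 8) = -4
Result: 9/(s + 8) - 4/(s + 3)


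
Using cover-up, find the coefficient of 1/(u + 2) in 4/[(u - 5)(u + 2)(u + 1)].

Cover (u + 2), set u=-2: 4/[(-2 - 5)(-2 + 1)] = 4/7


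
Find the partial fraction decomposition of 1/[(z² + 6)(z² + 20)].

Coefficient matching gives A = C = 0, B = 1/(20-6) = 1/14, D = -B = -1/14
Result: (1/14)/(z² + 6) - (1/14)/(z² + 20)


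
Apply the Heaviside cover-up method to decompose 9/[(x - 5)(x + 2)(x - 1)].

Cover (x - 5), x=5: A = 9/[(5 + 2)(5 - 1)] = 9/28. Cover (x + 2), x=-2: B = 9/[(-2 - 5)(-2 - 1)] = 3/7. Cover (x - 1), x=1: C = 9/[(1 - 5)(1 + 2)] = -3/4.
Result: (9/28)/(x - 5) + (3/7)/(x + 2) - (3/4)/(x - 1)


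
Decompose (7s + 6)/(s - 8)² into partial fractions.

(7s + 6) = A(s - 8) + B. At s = 8: B = 7·8 + 6 = 62. Coeff of s: A = 7
Result: 7/(s - 8) + 62/(s - 8)²


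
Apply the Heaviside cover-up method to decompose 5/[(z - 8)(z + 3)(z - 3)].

Cover (z - 8), z=8: P = 5/[(8 + 3)(8 - 3)] = 1/11. Cover (z + 3), z=-3: Q = 5/[(-3 - 8)(-3 - 3)] = 5/66. Cover (z - 3), z=3: R = 5/[(3 - 8)(3 + 3)] = -1/6.
Result: (1/11)/(z - 8) + (5/66)/(z + 3) - (1/6)/(z - 3)


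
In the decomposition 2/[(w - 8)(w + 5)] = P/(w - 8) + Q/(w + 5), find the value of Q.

Cover-up at w = -5: Q = 2/(-5 - 8) = -2/13


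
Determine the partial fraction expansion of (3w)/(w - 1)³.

(3w) = A(w - 1)² + B(w - 1) + C. At w = 1: C = 3·1 + 0 = 3. Coefficients: A = 0, B = 3
Result: 3/(w - 1)² + 3/(w - 1)³


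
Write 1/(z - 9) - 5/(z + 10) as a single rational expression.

Common denominator (z - 9)(z + 10). Numerator: 1(z + 10) - 5(z - 9) = (z + 10) - (5z - 45) = -4z + 55
Result: (-4z + 55)/[(z - 9)(z + 10)]


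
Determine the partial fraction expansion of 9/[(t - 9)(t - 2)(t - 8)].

Using cover-up method: α = 9/7, β = 3/14, γ = -3/2
Result: (9/7)/(t - 9) + (3/14)/(t - 2) - (3/2)/(t - 8)


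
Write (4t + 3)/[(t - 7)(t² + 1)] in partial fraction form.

At t=7: A = (4·7 + 3)/(7² + 1) = 31/50. B = -A = -31/50, C = 4 - 7·A = -17/50
Result: (31/50)/(t - 7) - ((31/50)t + 17/50)/(t² + 1)


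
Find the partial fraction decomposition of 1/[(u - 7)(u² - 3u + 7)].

Cover-up at u = 7: A = 1/(7² - 3·7 + 7) = 1/35. Then B = -A = -1/35, C = -A·(-3 + 7) = -4/35
Result: (1/35)/(u - 7) - ((1/35)u + 4/35)/(u² - 3u + 7)


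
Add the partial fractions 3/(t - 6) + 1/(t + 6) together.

Common denominator (t - 6)(t + 6). Numerator: 3(t + 6) + 1(t - 6) = (3t + 18) + (t - 6) = 4t + 12
Result: (4t + 12)/[(t - 6)(t + 6)]


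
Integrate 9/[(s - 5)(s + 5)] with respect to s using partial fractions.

Decompose: 9/[(s - 5)(s + 5)] = (9/10)/(s - 5) - (9/10)/(s + 5). Integrate each term: (9/10) ln|(s - 5)| - (9/10) ln|(s + 5)| + C


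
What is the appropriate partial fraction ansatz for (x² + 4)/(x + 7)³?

Repeated linear factor (power 3): P/(x + 7) + Q/(x + 7)² + R/(x + 7)³


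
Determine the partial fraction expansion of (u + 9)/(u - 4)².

(u + 9) = A(u - 4) + B. At u = 4: B = 1·4 + 9 = 13. Coeff of u: A = 1
Result: 1/(u - 4) + 13/(u - 4)²


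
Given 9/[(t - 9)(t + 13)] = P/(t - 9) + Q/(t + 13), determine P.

Cover-up at t = 9: P = 9/(9 + 13) = 9/22


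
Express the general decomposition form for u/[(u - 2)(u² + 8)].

Linear + irreducible quadratic: A/(u - 2) + (Bu + C)/(u² + 8)


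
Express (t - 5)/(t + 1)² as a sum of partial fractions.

(t - 5) = A(t + 1) + B. At t = -1: B = 1·(-1) - 5 = -6. Coeff of t: A = 1
Result: 1/(t + 1) - 6/(t + 1)²


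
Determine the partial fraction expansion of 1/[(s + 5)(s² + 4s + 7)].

Cover-up at s = -5: A = 1/((-5)² + 4·(-5) + 7) = 1/12. Then B = -A = -1/12, C = -A·(4 - 5) = 1/12
Result: (1/12)/(s + 5) - ((1/12)s - 1/12)/(s² + 4s + 7)


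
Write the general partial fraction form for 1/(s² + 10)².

Repeated quadratic factor: (Ps + Q)/(s² + 10) + (Rs + S)/(s² + 10)²


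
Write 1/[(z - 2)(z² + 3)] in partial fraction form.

Cover-up at z = 2: P = 1/(2² + 3) = 1/7. Then Q = -P = -1/7, R = -P·(0 + 2) = -2/7
Result: (1/7)/(z - 2) - ((1/7)z + 2/7)/(z² + 3)


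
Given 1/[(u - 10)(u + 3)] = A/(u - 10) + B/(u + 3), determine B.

Cover-up at u = -3: B = 1/(-3 - 10) = -1/13


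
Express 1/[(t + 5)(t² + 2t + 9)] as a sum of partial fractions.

Cover-up at t = -5: P = 1/((-5)² + 2·(-5) + 9) = 1/24. Then Q = -P = -1/24, R = -P·(2 - 5) = 1/8
Result: (1/24)/(t + 5) - ((1/24)t - 1/8)/(t² + 2t + 9)


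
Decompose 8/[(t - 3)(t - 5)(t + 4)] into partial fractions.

Using cover-up method: P = -4/7, Q = 4/9, R = 8/63
Result: (-4/7)/(t - 3) + (4/9)/(t - 5) + (8/63)/(t + 4)


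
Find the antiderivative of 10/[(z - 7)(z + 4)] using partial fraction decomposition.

Decompose: 10/[(z - 7)(z + 4)] = (10/11)/(z - 7) - (10/11)/(z + 4). Integrate each term: (10/11) ln|(z - 7)| - (10/11) ln|(z + 4)| + C


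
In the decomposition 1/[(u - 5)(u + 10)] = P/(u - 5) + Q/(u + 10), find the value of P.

Cover-up at u = 5: P = 1/(5 + 10) = 1/15


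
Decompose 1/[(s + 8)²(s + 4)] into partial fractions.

Cover-up at s=-4: γ = 1/(-4 + 8)² = 1/16. Cover-up at s=-8: β = 1/(-8 + 4) = -1/4. Comparing s² coeff: α = -γ = -1/16
Result: (-1/16)/(s + 8) - (1/4)/(s + 8)² + (1/16)/(s + 4)


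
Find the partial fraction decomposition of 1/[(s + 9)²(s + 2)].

Cover-up at s=-2: C = 1/(-2 + 9)² = 1/49. Cover-up at s=-9: B = 1/(-9 + 2) = -1/7. Comparing s² coeff: A = -C = -1/49
Result: (-1/49)/(s + 9) - (1/7)/(s + 9)² + (1/49)/(s + 2)


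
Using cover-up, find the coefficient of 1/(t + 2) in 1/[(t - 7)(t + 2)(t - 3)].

Cover (t + 2), set t=-2: 1/[(-2 - 7)(-2 - 3)] = 1/45


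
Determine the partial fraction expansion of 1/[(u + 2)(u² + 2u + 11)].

Cover-up at u = -2: α = 1/((-2)² + 2·(-2) + 11) = 1/11. Then β = -α = -1/11, γ = -α·(2 - 2) = 0
Result: (1/11)/(u + 2) - ((1/11)u)/(u² + 2u + 11)


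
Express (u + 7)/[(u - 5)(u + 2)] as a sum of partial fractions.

At u=5: A = (1·5 + 7)/(5 + 2) = 12/7. At u=-2: B = (1·(-2) + 7)/(-2 - 5) = -5/7
Result: (12/7)/(u - 5) - (5/7)/(u + 2)


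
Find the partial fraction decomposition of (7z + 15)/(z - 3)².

(7z + 15) = α(z - 3) + β. At z = 3: β = 7·3 + 15 = 36. Coeff of z: α = 7
Result: 7/(z - 3) + 36/(z - 3)²


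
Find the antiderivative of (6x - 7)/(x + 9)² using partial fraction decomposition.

Decompose: P = 6, Q = 6·(-9) - 7 = -61, so (6x - 7)/(x + 9)² = 6/(x + 9) - 61/(x + 9)². Integrate: ∫ P/(x + 9) dx = 6 ln|(x + 9)|; ∫ Q/(x + 9)² dx = 61/(x + 9). Sum: 6 ln|(x + 9)| + 61/(x + 9) + C


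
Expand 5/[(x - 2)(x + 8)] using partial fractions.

5/(x - 2)(x + 8) = α/(x - 2) + β/(x + 8). α = 5/(2 + 8) = 1/2, β = 5/(-8 - 2) = -1/2
Result: (1/2)/(x - 2) - (1/2)/(x + 8)


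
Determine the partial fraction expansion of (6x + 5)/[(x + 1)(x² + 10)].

At x=-1: A = (6·(-1) + 5)/((-1)² + 10) = -1/11. B = -A = 1/11, C = 6 - (-1)·A = 65/11
Result: (-1/11)/(x + 1) + ((1/11)x + 65/11)/(x² + 10)


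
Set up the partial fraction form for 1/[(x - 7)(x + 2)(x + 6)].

Three distinct linear factors: A/(x - 7) + B/(x + 2) + C/(x + 6)


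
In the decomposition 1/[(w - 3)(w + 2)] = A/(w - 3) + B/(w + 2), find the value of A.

Cover-up at w = 3: A = 1/(3 + 2) = 1/5


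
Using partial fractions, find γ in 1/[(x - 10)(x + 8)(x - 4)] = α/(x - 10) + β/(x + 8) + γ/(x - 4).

Cover-up at x = 4: γ = 1/[(4 - 10)(4 + 8)] = 1/[(-6)(12)] = -1/72


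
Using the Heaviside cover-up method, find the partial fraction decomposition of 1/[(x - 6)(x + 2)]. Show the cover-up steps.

Cover (x - 6): set x=6, get P = 1/(6 + 2) = 1/8. Cover (x + 2): set x=-2, get Q = 1/(-2 - 6) = -1/8.
Result: (1/8)/(x - 6) - (1/8)/(x + 2)


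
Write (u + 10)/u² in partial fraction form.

(u + 10) = Pu + Q. At u = 0: Q = 1·0 + 10 = 10. Coeff of u: P = 1
Result: 1/u + 10/u²


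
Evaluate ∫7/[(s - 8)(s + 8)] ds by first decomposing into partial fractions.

Decompose: 7/[(s - 8)(s + 8)] = (7/16)/(s - 8) - (7/16)/(s + 8). Integrate each term: (7/16) ln|(s - 8)| - (7/16) ln|(s + 8)| + C


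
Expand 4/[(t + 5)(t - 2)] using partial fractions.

4/(t + 5)(t - 2) = α/(t + 5) + β/(t - 2). α = 4/(-5 - 2) = -4/7, β = 4/(2 + 5) = 4/7
Result: (-4/7)/(t + 5) + (4/7)/(t - 2)


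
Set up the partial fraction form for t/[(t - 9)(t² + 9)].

Linear + irreducible quadratic: P/(t - 9) + (Qt + R)/(t² + 9)


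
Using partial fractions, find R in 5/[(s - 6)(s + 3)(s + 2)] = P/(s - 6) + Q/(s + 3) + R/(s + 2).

Cover-up at s = -2: R = 5/[(-2 - 6)(-2 + 3)] = 5/[(-8)(1)] = -5/8


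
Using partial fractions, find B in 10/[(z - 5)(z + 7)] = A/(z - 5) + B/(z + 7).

Cover-up at z = -7: B = 10/(-7 - 5) = -10/12 = -5/6


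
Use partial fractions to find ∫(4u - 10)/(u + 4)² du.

Decompose: α = 4, β = 4·(-4) - 10 = -26, so (4u - 10)/(u + 4)² = 4/(u + 4) - 26/(u + 4)². Integrate: ∫ α/(u + 4) du = 4 ln|(u + 4)|; ∫ β/(u + 4)² du = 26/(u + 4). Sum: 4 ln|(u + 4)| + 26/(u + 4) + C


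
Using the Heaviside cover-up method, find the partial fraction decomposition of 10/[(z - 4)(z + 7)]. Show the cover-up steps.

Cover (z - 4): set z=4, get P = 10/(4 + 7) = 10/11. Cover (z + 7): set z=-7, get Q = 10/(-7 - 4) = -10/11.
Result: (10/11)/(z - 4) - (10/11)/(z + 7)


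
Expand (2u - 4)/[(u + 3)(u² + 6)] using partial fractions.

At u=-3: P = (2·(-3) - 4)/((-3)² + 6) = -2/3. Q = -P = 2/3, R = 2 - (-3)·P = 0
Result: (-2/3)/(u + 3) + ((2/3)u)/(u² + 6)


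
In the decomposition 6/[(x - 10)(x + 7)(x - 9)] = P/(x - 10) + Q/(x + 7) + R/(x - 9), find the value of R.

Cover-up at x = 9: R = 6/[(9 - 10)(9 + 7)] = 6/[(-1)(16)] = -6/16 = -3/8


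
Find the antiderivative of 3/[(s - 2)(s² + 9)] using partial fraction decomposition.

Cover-up at s=2: A = 3/(2²+9) = 3/13. Coeff matching: B = -3/13, C = -6/13. Decomposition: (3/13)/(s - 2) - ((3/13)s + 6/13)/(s² + 9). Integrate: linear → ln, quadratic → (1/2)ln + arctan: (3/13) ln|(s - 2)| - (3/26) ln(s² + 9) - (2/13) arctan(s/3) + C


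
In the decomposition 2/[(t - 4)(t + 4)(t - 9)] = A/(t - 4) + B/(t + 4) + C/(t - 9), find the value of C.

Cover-up at t = 9: C = 2/[(9 - 4)(9 + 4)] = 2/[(5)(13)] = 2/65


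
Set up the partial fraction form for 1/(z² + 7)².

Repeated quadratic factor: (αz + β)/(z² + 7) + (γz + δ)/(z² + 7)²


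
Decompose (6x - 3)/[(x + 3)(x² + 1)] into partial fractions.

At x=-3: α = (6·(-3) - 3)/((-3)² + 1) = -21/10. β = -α = 21/10, γ = 6 - (-3)·α = -3/10
Result: (-21/10)/(x + 3) + ((21/10)x - 3/10)/(x² + 1)


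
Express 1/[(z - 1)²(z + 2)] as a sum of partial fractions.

Cover-up at z=-2: R = 1/(-2 - 1)² = 1/9. Cover-up at z=1: Q = 1/(1 + 2) = 1/3. Comparing z² coeff: P = -R = -1/9
Result: (-1/9)/(z - 1) + (1/3)/(z - 1)² + (1/9)/(z + 2)


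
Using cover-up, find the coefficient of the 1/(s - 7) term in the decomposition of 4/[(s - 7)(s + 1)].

Cover (s - 7), set s=7: 4/((s + 1) at s=7) = 4/(8) = 1/2


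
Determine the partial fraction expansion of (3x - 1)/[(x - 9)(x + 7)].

At x=9: P = (3·9 - 1)/(9 + 7) = 13/8. At x=-7: Q = (3·(-7) - 1)/(-7 - 9) = 11/8
Result: (13/8)/(x - 9) + (11/8)/(x + 7)


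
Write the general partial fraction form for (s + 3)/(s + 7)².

Repeated linear factor: A/(s + 7) + B/(s + 7)²


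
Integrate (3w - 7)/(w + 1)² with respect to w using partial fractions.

Decompose: P = 3, Q = 3·(-1) - 7 = -10, so (3w - 7)/(w + 1)² = 3/(w + 1) - 10/(w + 1)². Integrate: ∫ P/(w + 1) dw = 3 ln|(w + 1)|; ∫ Q/(w + 1)² dw = 10/(w + 1). Sum: 3 ln|(w + 1)| + 10/(w + 1) + C


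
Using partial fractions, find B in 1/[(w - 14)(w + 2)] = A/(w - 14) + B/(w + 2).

Cover-up at w = -2: B = 1/(-2 - 14) = -1/16


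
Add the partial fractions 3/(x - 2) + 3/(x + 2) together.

Common denominator (x - 2)(x + 2). Numerator: 3(x + 2) + 3(x - 2) = (3x + 6) + (3x - 6) = 6x
Result: (6x)/[(x - 2)(x + 2)]


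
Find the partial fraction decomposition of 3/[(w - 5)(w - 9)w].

Using cover-up method: A = -3/20, B = 1/12, C = 1/15
Result: (-3/20)/(w - 5) + (1/12)/(w - 9) + (1/15)/w


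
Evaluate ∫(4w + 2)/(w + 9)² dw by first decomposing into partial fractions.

Decompose: A = 4, B = 4·(-9) + 2 = -34, so (4w + 2)/(w + 9)² = 4/(w + 9) - 34/(w + 9)². Integrate: ∫ A/(w + 9) dw = 4 ln|(w + 9)|; ∫ B/(w + 9)² dw = 34/(w + 9). Sum: 4 ln|(w + 9)| + 34/(w + 9) + C


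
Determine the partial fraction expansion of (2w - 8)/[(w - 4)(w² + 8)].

At w=4: P = (2·4 - 8)/(4² + 8) = 0. Q = -P = 0, R = 2 - 4·P = 2
Result: (2)/(w² + 8)


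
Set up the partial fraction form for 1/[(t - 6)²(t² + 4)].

Repeated linear + quadratic: A/(t - 6) + B/(t - 6)² + (Ct + D)/(t² + 4)


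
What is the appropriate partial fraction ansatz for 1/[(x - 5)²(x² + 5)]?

Repeated linear + quadratic: α/(x - 5) + β/(x - 5)² + (γx + δ)/(x² + 5)


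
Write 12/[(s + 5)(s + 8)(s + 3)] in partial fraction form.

Using cover-up method: P = -2, Q = 4/5, R = 6/5
Result: -2/(s + 5) + (4/5)/(s + 8) + (6/5)/(s + 3)


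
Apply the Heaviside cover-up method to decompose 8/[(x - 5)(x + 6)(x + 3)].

Cover (x - 5), x=5: α = 8/[(5 + 6)(5 + 3)] = 1/11. Cover (x + 6), x=-6: β = 8/[(-6 - 5)(-6 + 3)] = 8/33. Cover (x + 3), x=-3: γ = 8/[(-3 - 5)(-3 + 6)] = -1/3.
Result: (1/11)/(x - 5) + (8/33)/(x + 6) - (1/3)/(x + 3)


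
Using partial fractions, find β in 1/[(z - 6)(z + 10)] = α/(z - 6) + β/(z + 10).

Cover-up at z = -10: β = 1/(-10 - 6) = -1/16


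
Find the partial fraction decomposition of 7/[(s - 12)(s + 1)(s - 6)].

Using cover-up method: A = 7/78, B = 1/13, C = -1/6
Result: (7/78)/(s - 12) + (1/13)/(s + 1) - (1/6)/(s - 6)


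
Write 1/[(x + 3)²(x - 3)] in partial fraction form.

Cover-up at x=3: R = 1/(3 + 3)² = 1/36. Cover-up at x=-3: Q = 1/(-3 - 3) = -1/6. Comparing x² coeff: P = -R = -1/36
Result: (-1/36)/(x + 3) - (1/6)/(x + 3)² + (1/36)/(x - 3)


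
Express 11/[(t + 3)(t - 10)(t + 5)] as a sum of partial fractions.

Using cover-up method: P = -11/26, Q = 11/195, R = 11/30
Result: (-11/26)/(t + 3) + (11/195)/(t - 10) + (11/30)/(t + 5)


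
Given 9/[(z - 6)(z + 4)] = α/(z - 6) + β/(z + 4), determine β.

Cover-up at z = -4: β = 9/(-4 - 6) = -9/10


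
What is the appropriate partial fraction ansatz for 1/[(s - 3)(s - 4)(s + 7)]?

Three distinct linear factors: α/(s - 3) + β/(s - 4) + γ/(s + 7)


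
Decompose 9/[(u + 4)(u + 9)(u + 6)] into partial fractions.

Using cover-up method: A = 9/10, B = 3/5, C = -3/2
Result: (9/10)/(u + 4) + (3/5)/(u + 9) - (3/2)/(u + 6)


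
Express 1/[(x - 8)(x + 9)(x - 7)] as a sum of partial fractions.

Using cover-up method: P = 1/17, Q = 1/272, R = -1/16
Result: (1/17)/(x - 8) + (1/272)/(x + 9) - (1/16)/(x - 7)


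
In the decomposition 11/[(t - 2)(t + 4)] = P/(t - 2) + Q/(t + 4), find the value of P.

Cover-up at t = 2: P = 11/(2 + 4) = 11/6


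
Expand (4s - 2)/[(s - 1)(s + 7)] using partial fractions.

At s=1: α = (4·1 - 2)/(1 + 7) = 1/4. At s=-7: β = (4·(-7) - 2)/(-7 - 1) = 15/4
Result: (1/4)/(s - 1) + (15/4)/(s + 7)


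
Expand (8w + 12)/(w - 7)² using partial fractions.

(8w + 12) = α(w - 7) + β. At w = 7: β = 8·7 + 12 = 68. Coeff of w: α = 8
Result: 8/(w - 7) + 68/(w - 7)²


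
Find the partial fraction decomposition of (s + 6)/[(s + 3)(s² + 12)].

At s=-3: α = (1·(-3) + 6)/((-3)² + 12) = 1/7. β = -α = -1/7, γ = 1 - (-3)·α = 10/7
Result: (1/7)/(s + 3) - ((1/7)s - 10/7)/(s² + 12)


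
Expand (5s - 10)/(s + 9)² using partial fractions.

(5s - 10) = A(s + 9) + B. At s = -9: B = 5·(-9) - 10 = -55. Coeff of s: A = 5
Result: 5/(s + 9) - 55/(s + 9)²


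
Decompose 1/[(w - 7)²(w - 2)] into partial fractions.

Cover-up at w=2: C = 1/(2 - 7)² = 1/25. Cover-up at w=7: B = 1/(7 - 2) = 1/5. Comparing w² coeff: A = -C = -1/25
Result: (-1/25)/(w - 7) + (1/5)/(w - 7)² + (1/25)/(w - 2)


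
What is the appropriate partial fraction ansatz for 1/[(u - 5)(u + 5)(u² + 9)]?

Two linear + quadratic: A/(u - 5) + B/(u + 5) + (Cu + D)/(u² + 9)


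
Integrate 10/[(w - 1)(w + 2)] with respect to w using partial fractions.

Decompose: 10/[(w - 1)(w + 2)] = (10/3)/(w - 1) - (10/3)/(w + 2). Integrate each term: (10/3) ln|(w - 1)| - (10/3) ln|(w + 2)| + C


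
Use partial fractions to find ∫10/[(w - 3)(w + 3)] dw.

Decompose: 10/[(w - 3)(w + 3)] = (5/3)/(w - 3) - (5/3)/(w + 3). Integrate each term: (5/3) ln|(w - 3)| - (5/3) ln|(w + 3)| + C


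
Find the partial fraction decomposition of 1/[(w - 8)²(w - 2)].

Cover-up at w=2: C = 1/(2 - 8)² = 1/36. Cover-up at w=8: B = 1/(8 - 2) = 1/6. Comparing w² coeff: A = -C = -1/36
Result: (-1/36)/(w - 8) + (1/6)/(w - 8)² + (1/36)/(w - 2)


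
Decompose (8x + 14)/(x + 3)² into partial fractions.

(8x + 14) = P(x + 3) + Q. At x = -3: Q = 8·(-3) + 14 = -10. Coeff of x: P = 8
Result: 8/(x + 3) - 10/(x + 3)²


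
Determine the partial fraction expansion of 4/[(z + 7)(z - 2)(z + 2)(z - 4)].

Using Heaviside cover-up: (-4/495)/(z + 7) - (1/18)/(z - 2) + (1/30)/(z + 2) + (1/33)/(z - 4)


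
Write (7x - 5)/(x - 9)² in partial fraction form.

(7x - 5) = P(x - 9) + Q. At x = 9: Q = 7·9 - 5 = 58. Coeff of x: P = 7
Result: 7/(x - 9) + 58/(x - 9)²


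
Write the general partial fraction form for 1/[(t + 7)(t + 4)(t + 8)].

Three distinct linear factors: A/(t + 7) + B/(t + 4) + C/(t + 8)


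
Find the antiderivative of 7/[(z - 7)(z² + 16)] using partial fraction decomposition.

Cover-up at z=7: A = 7/(7²+16) = 7/65. Coeff matching: B = -7/65, C = -49/65. Decomposition: (7/65)/(z - 7) - ((7/65)z + 49/65)/(z² + 16). Integrate: linear → ln, quadratic → (1/2)ln + arctan: (7/65) ln|(z - 7)| - (7/130) ln(z² + 16) - (49/260) arctan(z/4) + C


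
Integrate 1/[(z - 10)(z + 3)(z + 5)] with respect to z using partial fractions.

Cover-up: A = 1/195, B = -1/26, C = 1/30. Decomposition: (1/195)/(z - 10) - (1/26)/(z + 3) + (1/30)/(z + 5). Integrate each term: (1/195) ln|(z - 10)| - (1/26) ln|(z + 3)| + (1/30) ln|(z + 5)| + C


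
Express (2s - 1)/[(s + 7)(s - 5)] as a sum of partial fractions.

At s=-7: A = (2·(-7) - 1)/(-7 - 5) = 5/4. At s=5: B = (2·5 - 1)/(5 + 7) = 3/4
Result: (5/4)/(s + 7) + (3/4)/(s - 5)


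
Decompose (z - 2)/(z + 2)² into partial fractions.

(z - 2) = A(z + 2) + B. At z = -2: B = 1·(-2) - 2 = -4. Coeff of z: A = 1
Result: 1/(z + 2) - 4/(z + 2)²


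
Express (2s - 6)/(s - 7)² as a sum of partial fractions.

(2s - 6) = α(s - 7) + β. At s = 7: β = 2·7 - 6 = 8. Coeff of s: α = 2
Result: 2/(s - 7) + 8/(s - 7)²


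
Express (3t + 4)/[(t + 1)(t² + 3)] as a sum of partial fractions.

At t=-1: α = (3·(-1) + 4)/((-1)² + 3) = 1/4. β = -α = -1/4, γ = 3 - (-1)·α = 13/4
Result: (1/4)/(t + 1) - ((1/4)t - 13/4)/(t² + 3)


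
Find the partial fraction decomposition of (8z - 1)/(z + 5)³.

(8z - 1) = P(z + 5)² + Q(z + 5) + R. At z = -5: R = 8·(-5) - 1 = -41. Coefficients: P = 0, Q = 8
Result: 8/(z + 5)² - 41/(z + 5)³


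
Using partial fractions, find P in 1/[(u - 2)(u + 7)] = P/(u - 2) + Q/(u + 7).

Cover-up at u = 2: P = 1/(2 + 7) = 1/9


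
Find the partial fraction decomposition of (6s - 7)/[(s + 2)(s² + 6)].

At s=-2: A = (6·(-2) - 7)/((-2)² + 6) = -19/10. B = -A = 19/10, C = 6 - (-2)·A = 11/5
Result: (-19/10)/(s + 2) + ((19/10)s + 11/5)/(s² + 6)


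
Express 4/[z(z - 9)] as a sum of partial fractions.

4/z(z - 9) = α/z + β/(z - 9). α = 4/(0 - 9) = -4/9, β = 4/(9 - 0) = 4/9
Result: (-4/9)/z + (4/9)/(z - 9)


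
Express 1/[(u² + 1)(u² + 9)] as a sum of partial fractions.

Coefficient matching gives P = R = 0, Q = 1/(9-1) = 1/8, S = -Q = -1/8
Result: (1/8)/(u² + 1) - (1/8)/(u² + 9)


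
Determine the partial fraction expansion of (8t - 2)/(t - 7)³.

(8t - 2) = P(t - 7)² + Q(t - 7) + R. At t = 7: R = 8·7 - 2 = 54. Coefficients: P = 0, Q = 8
Result: 8/(t - 7)² + 54/(t - 7)³


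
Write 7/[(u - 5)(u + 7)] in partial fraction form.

7/(u - 5)(u + 7) = P/(u - 5) + Q/(u + 7). P = 7/(5 + 7) = 7/12, Q = 7/(-7 - 5) = -7/12
Result: (7/12)/(u - 5) - (7/12)/(u + 7)


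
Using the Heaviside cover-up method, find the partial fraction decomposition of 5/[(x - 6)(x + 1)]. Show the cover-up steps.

Cover (x - 6): set x=6, get A = 5/(6 + 1) = 5/7. Cover (x + 1): set x=-1, get B = 5/(-1 - 6) = -5/7.
Result: (5/7)/(x - 6) - (5/7)/(x + 1)


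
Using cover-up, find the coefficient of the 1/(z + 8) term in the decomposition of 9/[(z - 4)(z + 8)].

Cover (z + 8), set z=-8: 9/((z - 4) at z=-8) = 9/(-12) = -3/4


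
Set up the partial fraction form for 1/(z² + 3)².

Repeated quadratic factor: (αz + β)/(z² + 3) + (γz + δ)/(z² + 3)²


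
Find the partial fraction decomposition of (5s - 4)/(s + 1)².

(5s - 4) = α(s + 1) + β. At s = -1: β = 5·(-1) - 4 = -9. Coeff of s: α = 5
Result: 5/(s + 1) - 9/(s + 1)²


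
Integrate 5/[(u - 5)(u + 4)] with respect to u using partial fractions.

Decompose: 5/[(u - 5)(u + 4)] = (5/9)/(u - 5) - (5/9)/(u + 4). Integrate each term: (5/9) ln|(u - 5)| - (5/9) ln|(u + 4)| + C


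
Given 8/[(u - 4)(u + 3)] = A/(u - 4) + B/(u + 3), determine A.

Cover-up at u = 4: A = 8/(4 + 3) = 8/7


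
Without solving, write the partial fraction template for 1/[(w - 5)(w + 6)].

Distinct linear factors: A/(w - 5) + B/(w + 6)


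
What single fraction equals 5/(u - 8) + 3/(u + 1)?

Common denominator (u - 8)(u + 1). Numerator: 5(u + 1) + 3(u - 8) = (5u + 5) + (3u - 24) = 8u - 19
Result: (8u - 19)/[(u - 8)(u + 1)]


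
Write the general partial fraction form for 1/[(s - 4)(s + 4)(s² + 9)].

Two linear + quadratic: α/(s - 4) + β/(s + 4) + (γs + δ)/(s² + 9)


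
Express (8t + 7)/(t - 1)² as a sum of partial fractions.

(8t + 7) = P(t - 1) + Q. At t = 1: Q = 8·1 + 7 = 15. Coeff of t: P = 8
Result: 8/(t - 1) + 15/(t - 1)²


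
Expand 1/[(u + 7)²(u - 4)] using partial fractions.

Cover-up at u=4: C = 1/(4 + 7)² = 1/121. Cover-up at u=-7: B = 1/(-7 - 4) = -1/11. Comparing u² coeff: A = -C = -1/121
Result: (-1/121)/(u + 7) - (1/11)/(u + 7)² + (1/121)/(u - 4)


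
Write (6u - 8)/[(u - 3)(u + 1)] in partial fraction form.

At u=3: A = (6·3 - 8)/(3 + 1) = 5/2. At u=-1: B = (6·(-1) - 8)/(-1 - 3) = 7/2
Result: (5/2)/(u - 3) + (7/2)/(u + 1)


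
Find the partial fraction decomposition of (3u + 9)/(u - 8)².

(3u + 9) = A(u - 8) + B. At u = 8: B = 3·8 + 9 = 33. Coeff of u: A = 3
Result: 3/(u - 8) + 33/(u - 8)²


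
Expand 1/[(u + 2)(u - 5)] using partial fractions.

1/(u + 2)(u - 5) = α/(u + 2) + β/(u - 5). α = 1/(-2 - 5) = -1/7, β = 1/(5 + 2) = 1/7
Result: (-1/7)/(u + 2) + (1/7)/(u - 5)


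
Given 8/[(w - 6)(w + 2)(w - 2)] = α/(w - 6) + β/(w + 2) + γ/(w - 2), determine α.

Cover-up at w = 6: α = 8/[(6 + 2)(6 - 2)] = 8/[(8)(4)] = 8/32 = 1/4


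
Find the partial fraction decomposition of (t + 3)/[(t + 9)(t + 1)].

At t=-9: α = (1·(-9) + 3)/(-9 + 1) = 3/4. At t=-1: β = (1·(-1) + 3)/(-1 + 9) = 1/4
Result: (3/4)/(t + 9) + (1/4)/(t + 1)


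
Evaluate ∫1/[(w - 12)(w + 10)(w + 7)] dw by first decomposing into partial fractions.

Cover-up: A = 1/418, B = 1/66, C = -1/57. Decomposition: (1/418)/(w - 12) + (1/66)/(w + 10) - (1/57)/(w + 7). Integrate each term: (1/418) ln|(w - 12)| + (1/66) ln|(w + 10)| - (1/57) ln|(w + 7)| + C


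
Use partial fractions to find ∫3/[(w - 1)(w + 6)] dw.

Decompose: 3/[(w - 1)(w + 6)] = (3/7)/(w - 1) - (3/7)/(w + 6). Integrate each term: (3/7) ln|(w - 1)| - (3/7) ln|(w + 6)| + C


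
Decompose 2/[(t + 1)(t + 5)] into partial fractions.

2/(t + 1)(t + 5) = P/(t + 1) + Q/(t + 5). P = 2/(-1 + 5) = 1/2, Q = 2/(-5 + 1) = -1/2
Result: (1/2)/(t + 1) - (1/2)/(t + 5)


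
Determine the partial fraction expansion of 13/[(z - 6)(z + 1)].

13/(z - 6)(z + 1) = A/(z - 6) + B/(z + 1). A = 13/(6 + 1) = 13/7, B = 13/(-1 - 6) = -13/7
Result: (13/7)/(z - 6) - (13/7)/(z + 1)


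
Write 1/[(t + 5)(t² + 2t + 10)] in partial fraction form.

Cover-up at t = -5: α = 1/((-5)² + 2·(-5) + 10) = 1/25. Then β = -α = -1/25, γ = -α·(2 - 5) = 3/25
Result: (1/25)/(t + 5) - ((1/25)t - 3/25)/(t² + 2t + 10)


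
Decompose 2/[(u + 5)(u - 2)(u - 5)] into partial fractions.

Using cover-up method: A = 1/35, B = -2/21, C = 1/15
Result: (1/35)/(u + 5) - (2/21)/(u - 2) + (1/15)/(u - 5)


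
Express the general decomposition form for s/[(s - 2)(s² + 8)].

Linear + irreducible quadratic: P/(s - 2) + (Qs + R)/(s² + 8)


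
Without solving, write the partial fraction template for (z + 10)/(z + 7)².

Repeated linear factor: P/(z + 7) + Q/(z + 7)²


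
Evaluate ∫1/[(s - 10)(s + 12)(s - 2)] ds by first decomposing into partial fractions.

Cover-up: A = 1/176, B = 1/308, C = -1/112. Decomposition: (1/176)/(s - 10) + (1/308)/(s + 12) - (1/112)/(s - 2). Integrate each term: (1/176) ln|(s - 10)| + (1/308) ln|(s + 12)| - (1/112) ln|(s - 2)| + C


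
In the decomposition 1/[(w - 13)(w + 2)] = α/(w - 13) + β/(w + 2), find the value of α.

Cover-up at w = 13: α = 1/(13 + 2) = 1/15


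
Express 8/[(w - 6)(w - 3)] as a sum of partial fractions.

8/(w - 6)(w - 3) = P/(w - 6) + Q/(w - 3). P = 8/(6 - 3) = 8/3, Q = 8/(3 - 6) = -8/3
Result: (8/3)/(w - 6) - (8/3)/(w - 3)


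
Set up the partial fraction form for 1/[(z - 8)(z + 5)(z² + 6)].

Two linear + quadratic: A/(z - 8) + B/(z + 5) + (Cz + D)/(z² + 6)


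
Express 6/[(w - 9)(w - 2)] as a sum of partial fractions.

6/(w - 9)(w - 2) = α/(w - 9) + β/(w - 2). α = 6/(9 - 2) = 6/7, β = 6/(2 - 9) = -6/7
Result: (6/7)/(w - 9) - (6/7)/(w - 2)


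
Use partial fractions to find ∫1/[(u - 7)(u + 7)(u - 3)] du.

Cover-up: A = 1/56, B = 1/140, C = -1/40. Decomposition: (1/56)/(u - 7) + (1/140)/(u + 7) - (1/40)/(u - 3). Integrate each term: (1/56) ln|(u - 7)| + (1/140) ln|(u + 7)| - (1/40) ln|(u - 3)| + C


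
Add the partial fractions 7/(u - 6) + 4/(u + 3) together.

Common denominator (u - 6)(u + 3). Numerator: 7(u + 3) + 4(u - 6) = (7u + 21) + (4u - 24) = 11u - 3
Result: (11u - 3)/[(u - 6)(u + 3)]


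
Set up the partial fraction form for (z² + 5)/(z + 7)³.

Repeated linear factor (power 3): P/(z + 7) + Q/(z + 7)² + R/(z + 7)³


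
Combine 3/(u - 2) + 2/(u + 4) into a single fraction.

Common denominator (u - 2)(u + 4). Numerator: 3(u + 4) + 2(u - 2) = (3u + 12) + (2u - 4) = 5u + 8
Result: (5u + 8)/[(u - 2)(u + 4)]


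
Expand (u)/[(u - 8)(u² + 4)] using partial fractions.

At u=8: A = (1·8 + 0)/(8² + 4) = 2/17. B = -A = -2/17, C = 1 - 8·A = 1/17
Result: (2/17)/(u - 8) - ((2/17)u - 1/17)/(u² + 4)


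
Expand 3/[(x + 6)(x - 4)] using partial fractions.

3/(x + 6)(x - 4) = A/(x + 6) + B/(x - 4). A = 3/(-6 - 4) = -3/10, B = 3/(4 + 6) = 3/10
Result: (-3/10)/(x + 6) + (3/10)/(x - 4)


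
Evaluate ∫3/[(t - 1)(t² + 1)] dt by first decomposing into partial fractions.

Cover-up at t=1: P = 3/(1²+1) = 3/2. Coeff matching: Q = -3/2, R = -3/2. Decomposition: (3/2)/(t - 1) - ((3/2)t + 3/2)/(t² + 1). Integrate: linear → ln, quadratic → (1/2)ln + arctan: (3/2) ln|(t - 1)| - (3/4) ln(t² + 1) - (3/2) arctan(t) + C


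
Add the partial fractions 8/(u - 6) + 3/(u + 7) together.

Common denominator (u - 6)(u + 7). Numerator: 8(u + 7) + 3(u - 6) = (8u + 56) + (3u - 18) = 11u + 38
Result: (11u + 38)/[(u - 6)(u + 7)]


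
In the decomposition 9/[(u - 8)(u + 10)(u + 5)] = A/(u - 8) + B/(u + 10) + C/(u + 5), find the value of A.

Cover-up at u = 8: A = 9/[(8 + 10)(8 + 5)] = 9/[(18)(13)] = 9/234 = 1/26
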